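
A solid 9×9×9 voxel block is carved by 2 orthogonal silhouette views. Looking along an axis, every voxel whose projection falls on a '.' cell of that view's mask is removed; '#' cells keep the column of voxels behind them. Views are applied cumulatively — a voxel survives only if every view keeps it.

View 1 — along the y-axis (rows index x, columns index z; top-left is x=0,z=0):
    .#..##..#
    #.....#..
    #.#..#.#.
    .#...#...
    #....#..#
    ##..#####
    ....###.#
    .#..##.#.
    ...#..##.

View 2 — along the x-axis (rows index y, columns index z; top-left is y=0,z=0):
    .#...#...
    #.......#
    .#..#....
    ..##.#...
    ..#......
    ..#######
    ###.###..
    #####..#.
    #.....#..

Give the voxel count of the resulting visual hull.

start: 9×9×9 = 729 voxels
carve view 1 (along y, XZ-mask fill 33/81): 297 voxels remain
carve view 2 (along x, YZ-mask fill 31/81): 112 voxels remain

remaining voxels: 112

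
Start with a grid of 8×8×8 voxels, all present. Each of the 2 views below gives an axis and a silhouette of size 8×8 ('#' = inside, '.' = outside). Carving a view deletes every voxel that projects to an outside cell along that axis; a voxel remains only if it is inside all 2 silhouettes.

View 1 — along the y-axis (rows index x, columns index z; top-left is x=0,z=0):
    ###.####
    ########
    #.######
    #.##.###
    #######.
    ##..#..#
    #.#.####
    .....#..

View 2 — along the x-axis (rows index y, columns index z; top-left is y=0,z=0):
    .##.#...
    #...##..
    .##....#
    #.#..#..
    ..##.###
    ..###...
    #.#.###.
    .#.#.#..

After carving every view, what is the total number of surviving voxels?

full grid |V| = 512
  1. axis=1 (XZ plane), |mask|=46  ⇒  voxels=368
  2. axis=0 (YZ plane), |mask|=28  ⇒  voxels=164

164 voxels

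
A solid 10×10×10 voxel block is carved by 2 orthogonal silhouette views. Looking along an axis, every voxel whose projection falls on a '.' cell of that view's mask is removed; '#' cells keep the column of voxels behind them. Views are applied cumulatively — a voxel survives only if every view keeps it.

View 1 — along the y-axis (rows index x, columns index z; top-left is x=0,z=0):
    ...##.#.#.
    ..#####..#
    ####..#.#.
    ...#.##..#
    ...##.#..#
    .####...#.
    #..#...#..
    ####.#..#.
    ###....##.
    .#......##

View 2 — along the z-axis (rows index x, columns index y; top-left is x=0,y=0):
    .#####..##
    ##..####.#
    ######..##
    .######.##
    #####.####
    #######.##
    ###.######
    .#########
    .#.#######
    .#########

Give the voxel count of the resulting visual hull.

|visual hull| = 379

before carving: 1000 voxels (10×10×10)
carve view 1 (along y, XZ-mask fill 46/100): 460 voxels remain
carve view 2 (along z, XY-mask fill 83/100): 379 voxels remain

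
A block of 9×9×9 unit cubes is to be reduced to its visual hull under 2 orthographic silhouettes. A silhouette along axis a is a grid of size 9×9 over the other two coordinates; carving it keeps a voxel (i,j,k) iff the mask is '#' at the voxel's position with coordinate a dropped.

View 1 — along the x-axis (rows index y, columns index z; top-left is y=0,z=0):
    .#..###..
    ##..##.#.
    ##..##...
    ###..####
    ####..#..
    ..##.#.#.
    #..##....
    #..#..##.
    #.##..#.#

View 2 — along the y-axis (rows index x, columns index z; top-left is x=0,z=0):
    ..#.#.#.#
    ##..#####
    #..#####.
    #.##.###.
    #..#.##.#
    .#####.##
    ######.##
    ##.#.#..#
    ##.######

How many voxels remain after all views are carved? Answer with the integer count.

|visual hull| = 257

before carving: 729 voxels (9×9×9)
carve view 1 (along x, YZ-mask fill 41/81): 369 voxels remain
carve view 2 (along y, XZ-mask fill 56/81): 257 voxels remain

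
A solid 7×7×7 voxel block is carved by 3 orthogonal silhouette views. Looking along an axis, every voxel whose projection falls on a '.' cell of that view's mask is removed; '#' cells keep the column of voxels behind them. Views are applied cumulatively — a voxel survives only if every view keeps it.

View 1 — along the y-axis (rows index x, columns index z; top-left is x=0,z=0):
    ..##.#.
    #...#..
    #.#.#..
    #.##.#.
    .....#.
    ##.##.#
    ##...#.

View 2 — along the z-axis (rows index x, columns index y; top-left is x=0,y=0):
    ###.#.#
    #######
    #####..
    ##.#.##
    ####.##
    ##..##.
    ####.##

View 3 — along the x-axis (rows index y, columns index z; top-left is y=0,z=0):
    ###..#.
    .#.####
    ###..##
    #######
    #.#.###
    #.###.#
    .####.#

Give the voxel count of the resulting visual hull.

remaining voxels: 75

initial block: 7^3 = 343
carve view 1 (along y, XZ-mask fill 21/49): 147 voxels remain
carve view 2 (along z, XY-mask fill 38/49): 108 voxels remain
carve view 3 (along x, YZ-mask fill 36/49): 75 voxels remain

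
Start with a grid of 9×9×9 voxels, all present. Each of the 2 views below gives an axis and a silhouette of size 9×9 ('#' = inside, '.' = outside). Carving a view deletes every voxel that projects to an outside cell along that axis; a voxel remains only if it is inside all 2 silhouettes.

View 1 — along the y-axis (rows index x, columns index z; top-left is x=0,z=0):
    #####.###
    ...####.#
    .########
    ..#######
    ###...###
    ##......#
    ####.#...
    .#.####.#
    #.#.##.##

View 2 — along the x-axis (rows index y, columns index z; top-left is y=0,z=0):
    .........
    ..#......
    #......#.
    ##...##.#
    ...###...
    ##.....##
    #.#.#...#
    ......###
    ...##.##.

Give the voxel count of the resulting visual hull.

before carving: 729 voxels (9×9×9)
[1] y-view keeps 54 columns → grid now 486
[2] x-view keeps 26 columns → grid now 156

156 voxels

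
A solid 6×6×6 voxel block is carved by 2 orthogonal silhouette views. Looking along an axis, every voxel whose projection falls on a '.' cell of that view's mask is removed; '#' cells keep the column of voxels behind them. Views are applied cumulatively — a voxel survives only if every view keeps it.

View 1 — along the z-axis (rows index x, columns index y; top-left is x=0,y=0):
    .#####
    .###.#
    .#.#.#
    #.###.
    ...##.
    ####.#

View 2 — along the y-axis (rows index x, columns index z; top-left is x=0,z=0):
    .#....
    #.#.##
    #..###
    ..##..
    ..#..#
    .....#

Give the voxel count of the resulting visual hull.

initial block: 6^3 = 216
  1. axis=2 (XY plane), |mask|=23  ⇒  voxels=138
  2. axis=1 (XZ plane), |mask|=14  ⇒  voxels=50

50 voxels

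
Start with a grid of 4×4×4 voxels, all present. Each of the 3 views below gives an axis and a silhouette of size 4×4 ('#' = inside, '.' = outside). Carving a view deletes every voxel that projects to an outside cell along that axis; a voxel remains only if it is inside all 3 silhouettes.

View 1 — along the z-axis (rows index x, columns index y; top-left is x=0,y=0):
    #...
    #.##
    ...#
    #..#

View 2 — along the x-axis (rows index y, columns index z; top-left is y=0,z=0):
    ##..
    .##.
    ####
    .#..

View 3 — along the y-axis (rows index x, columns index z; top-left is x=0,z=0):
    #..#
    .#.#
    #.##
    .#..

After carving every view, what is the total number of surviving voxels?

initial block: 4^3 = 64
carve view 1 (along z, XY-mask fill 7/16): 28 voxels remain
carve view 2 (along x, YZ-mask fill 9/16): 13 voxels remain
carve view 3 (along y, XZ-mask fill 8/16): 7 voxels remain

voxel count = 7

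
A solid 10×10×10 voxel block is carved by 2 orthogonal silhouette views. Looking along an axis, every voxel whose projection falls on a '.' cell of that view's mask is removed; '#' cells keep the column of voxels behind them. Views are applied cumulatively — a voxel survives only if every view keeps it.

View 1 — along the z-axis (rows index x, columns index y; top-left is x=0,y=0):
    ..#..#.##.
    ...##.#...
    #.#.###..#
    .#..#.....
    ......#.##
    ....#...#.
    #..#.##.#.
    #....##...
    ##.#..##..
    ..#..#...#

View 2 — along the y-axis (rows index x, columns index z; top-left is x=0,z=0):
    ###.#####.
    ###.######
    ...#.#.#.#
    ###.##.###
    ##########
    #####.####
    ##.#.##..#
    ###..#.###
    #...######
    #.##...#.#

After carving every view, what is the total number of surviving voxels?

248 voxels

initial block: 10^3 = 1000
carve view 1 (along z, XY-mask fill 36/100): 360 voxels remain
carve view 2 (along y, XZ-mask fill 73/100): 248 voxels remain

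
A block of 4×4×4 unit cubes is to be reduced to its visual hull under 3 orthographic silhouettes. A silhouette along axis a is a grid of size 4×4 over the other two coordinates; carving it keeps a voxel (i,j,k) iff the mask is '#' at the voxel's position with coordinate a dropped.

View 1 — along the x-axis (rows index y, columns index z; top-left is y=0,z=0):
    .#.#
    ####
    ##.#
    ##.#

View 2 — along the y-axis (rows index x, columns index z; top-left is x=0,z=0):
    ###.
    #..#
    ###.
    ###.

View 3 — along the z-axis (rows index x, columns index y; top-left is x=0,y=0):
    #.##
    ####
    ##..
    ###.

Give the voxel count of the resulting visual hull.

start: 4×4×4 = 64 voxels
step 1: project along x, AND mask (12/16) → |grid| = 48
step 2: project along y, AND mask (11/16) → |grid| = 31
step 3: project along z, AND mask (12/16) → |grid| = 22

remaining voxels: 22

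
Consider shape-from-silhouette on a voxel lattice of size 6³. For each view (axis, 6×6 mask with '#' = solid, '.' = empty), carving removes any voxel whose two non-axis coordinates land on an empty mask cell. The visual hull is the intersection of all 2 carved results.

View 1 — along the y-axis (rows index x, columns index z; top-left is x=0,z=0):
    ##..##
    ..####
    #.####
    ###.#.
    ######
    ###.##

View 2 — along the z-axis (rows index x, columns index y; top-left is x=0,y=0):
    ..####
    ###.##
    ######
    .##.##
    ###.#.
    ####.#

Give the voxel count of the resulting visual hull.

voxel count = 131

full grid |V| = 216
V1 y: intersect with XZ mask (28 set) -- 168 left
V2 z: intersect with XY mask (28 set) -- 131 left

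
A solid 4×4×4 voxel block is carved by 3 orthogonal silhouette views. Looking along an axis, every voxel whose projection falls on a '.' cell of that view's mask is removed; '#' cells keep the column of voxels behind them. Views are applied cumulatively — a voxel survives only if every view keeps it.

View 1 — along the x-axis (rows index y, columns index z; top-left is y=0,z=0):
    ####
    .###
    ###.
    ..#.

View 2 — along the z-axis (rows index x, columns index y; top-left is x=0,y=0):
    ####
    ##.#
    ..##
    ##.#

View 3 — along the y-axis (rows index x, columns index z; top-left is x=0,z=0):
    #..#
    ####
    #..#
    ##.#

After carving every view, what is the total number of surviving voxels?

|visual hull| = 18

full grid |V| = 64
[1] x-view keeps 11 columns → grid now 44
[2] z-view keeps 12 columns → grid now 31
[3] y-view keeps 11 columns → grid now 18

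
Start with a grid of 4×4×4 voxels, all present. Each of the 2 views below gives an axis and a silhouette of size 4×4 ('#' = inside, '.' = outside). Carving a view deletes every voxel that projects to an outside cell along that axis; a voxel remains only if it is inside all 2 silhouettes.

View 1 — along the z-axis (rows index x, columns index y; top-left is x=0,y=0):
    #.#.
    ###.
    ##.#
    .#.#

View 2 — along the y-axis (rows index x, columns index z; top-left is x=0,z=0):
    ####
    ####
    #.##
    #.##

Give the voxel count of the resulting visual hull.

start: 4×4×4 = 64 voxels
  1. axis=2 (XY plane), |mask|=10  ⇒  voxels=40
  2. axis=1 (XZ plane), |mask|=14  ⇒  voxels=35

35 voxels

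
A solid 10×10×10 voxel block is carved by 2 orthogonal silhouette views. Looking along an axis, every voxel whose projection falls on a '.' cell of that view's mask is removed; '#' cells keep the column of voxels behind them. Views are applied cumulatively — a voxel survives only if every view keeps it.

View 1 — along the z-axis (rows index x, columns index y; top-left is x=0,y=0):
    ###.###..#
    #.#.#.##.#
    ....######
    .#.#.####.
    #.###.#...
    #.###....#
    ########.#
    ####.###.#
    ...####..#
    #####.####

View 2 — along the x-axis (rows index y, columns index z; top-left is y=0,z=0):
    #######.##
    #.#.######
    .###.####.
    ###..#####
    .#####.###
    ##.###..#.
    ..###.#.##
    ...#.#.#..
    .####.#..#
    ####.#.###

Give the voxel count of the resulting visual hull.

before carving: 1000 voxels (10×10×10)
  1. axis=2 (XY plane), |mask|=66  ⇒  voxels=660
  2. axis=0 (YZ plane), |mask|=69  ⇒  voxels=462

remaining voxels: 462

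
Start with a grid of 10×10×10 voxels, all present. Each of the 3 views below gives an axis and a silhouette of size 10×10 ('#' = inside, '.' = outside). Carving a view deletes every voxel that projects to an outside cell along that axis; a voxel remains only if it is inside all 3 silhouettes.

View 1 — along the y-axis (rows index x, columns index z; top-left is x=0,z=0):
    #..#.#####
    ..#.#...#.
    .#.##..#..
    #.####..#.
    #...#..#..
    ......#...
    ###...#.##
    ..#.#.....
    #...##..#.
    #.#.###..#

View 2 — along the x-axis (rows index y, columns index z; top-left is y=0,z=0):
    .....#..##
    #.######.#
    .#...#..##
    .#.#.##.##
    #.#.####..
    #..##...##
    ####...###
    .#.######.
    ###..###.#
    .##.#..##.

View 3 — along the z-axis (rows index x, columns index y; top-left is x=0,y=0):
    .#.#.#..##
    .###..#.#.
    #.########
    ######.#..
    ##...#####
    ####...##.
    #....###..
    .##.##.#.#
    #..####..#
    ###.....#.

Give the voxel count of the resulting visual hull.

initial block: 10^3 = 1000
step 1: project along y, AND mask (42/100) → |grid| = 420
step 2: project along x, AND mask (58/100) → |grid| = 239
step 3: project along z, AND mask (59/100) → |grid| = 139

139 voxels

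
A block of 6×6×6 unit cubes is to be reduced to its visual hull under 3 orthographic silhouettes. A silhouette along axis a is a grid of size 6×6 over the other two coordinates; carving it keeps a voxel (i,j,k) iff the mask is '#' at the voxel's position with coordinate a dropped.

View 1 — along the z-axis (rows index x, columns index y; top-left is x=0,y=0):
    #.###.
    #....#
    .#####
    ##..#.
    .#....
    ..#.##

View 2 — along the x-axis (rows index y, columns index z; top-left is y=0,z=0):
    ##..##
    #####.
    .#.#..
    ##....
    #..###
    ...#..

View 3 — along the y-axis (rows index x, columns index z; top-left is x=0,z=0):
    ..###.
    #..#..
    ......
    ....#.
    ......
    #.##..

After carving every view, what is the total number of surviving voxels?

remaining voxels: 13

before carving: 216 voxels (6×6×6)
carve view 1 (along z, XY-mask fill 18/36): 108 voxels remain
carve view 2 (along x, YZ-mask fill 18/36): 56 voxels remain
carve view 3 (along y, XZ-mask fill 9/36): 13 voxels remain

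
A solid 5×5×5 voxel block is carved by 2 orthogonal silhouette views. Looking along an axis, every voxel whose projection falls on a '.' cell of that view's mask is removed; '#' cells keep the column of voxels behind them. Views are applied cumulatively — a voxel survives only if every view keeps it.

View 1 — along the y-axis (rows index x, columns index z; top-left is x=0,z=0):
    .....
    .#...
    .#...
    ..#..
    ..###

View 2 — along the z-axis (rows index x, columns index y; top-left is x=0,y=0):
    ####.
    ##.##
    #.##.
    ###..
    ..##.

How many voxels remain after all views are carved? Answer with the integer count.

initial block: 5^3 = 125
  1. axis=1 (XZ plane), |mask|=6  ⇒  voxels=30
  2. axis=2 (XY plane), |mask|=16  ⇒  voxels=16

voxel count = 16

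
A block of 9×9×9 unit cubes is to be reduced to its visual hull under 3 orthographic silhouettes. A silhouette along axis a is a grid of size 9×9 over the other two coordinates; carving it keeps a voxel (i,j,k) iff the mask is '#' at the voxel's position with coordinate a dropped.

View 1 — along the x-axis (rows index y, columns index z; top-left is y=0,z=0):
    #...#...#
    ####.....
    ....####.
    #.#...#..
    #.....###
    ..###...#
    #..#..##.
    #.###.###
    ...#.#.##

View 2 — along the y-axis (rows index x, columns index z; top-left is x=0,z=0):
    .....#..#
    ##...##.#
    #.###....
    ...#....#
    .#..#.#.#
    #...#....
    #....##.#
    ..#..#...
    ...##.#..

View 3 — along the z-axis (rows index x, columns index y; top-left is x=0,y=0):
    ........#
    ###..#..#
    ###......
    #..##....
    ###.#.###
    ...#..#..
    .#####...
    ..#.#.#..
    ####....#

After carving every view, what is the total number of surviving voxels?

start: 9×9×9 = 729 voxels
  1. axis=0 (YZ plane), |mask|=37  ⇒  voxels=333
  2. axis=1 (XZ plane), |mask|=28  ⇒  voxels=118
  3. axis=2 (XY plane), |mask|=34  ⇒  voxels=49

remaining voxels: 49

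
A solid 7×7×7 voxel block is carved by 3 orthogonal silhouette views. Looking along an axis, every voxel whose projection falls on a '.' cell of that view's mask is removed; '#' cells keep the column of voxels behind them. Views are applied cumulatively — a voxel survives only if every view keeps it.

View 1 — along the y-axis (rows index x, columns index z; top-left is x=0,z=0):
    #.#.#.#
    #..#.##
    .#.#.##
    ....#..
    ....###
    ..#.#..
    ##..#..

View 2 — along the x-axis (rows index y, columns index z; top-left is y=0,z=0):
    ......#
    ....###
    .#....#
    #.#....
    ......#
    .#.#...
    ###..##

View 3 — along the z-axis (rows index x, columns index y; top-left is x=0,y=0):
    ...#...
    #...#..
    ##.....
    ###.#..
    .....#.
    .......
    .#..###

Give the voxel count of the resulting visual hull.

initial block: 7^3 = 343
V1 y: intersect with XZ mask (21 set) -- 147 left
V2 x: intersect with YZ mask (16 set) -- 49 left
V3 z: intersect with XY mask (14 set) -- 12 left

voxel count = 12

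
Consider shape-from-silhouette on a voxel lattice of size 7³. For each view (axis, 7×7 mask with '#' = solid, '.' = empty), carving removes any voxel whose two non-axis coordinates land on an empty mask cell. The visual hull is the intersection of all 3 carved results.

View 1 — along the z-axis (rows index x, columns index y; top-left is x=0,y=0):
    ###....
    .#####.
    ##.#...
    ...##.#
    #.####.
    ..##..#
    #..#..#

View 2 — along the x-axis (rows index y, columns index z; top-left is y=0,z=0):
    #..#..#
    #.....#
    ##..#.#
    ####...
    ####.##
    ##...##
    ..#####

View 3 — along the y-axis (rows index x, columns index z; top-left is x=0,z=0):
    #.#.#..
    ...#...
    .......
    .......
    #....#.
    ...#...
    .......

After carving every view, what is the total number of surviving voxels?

voxel count = 15

initial block: 7^3 = 343
carve view 1 (along z, XY-mask fill 25/49): 175 voxels remain
carve view 2 (along x, YZ-mask fill 28/49): 99 voxels remain
carve view 3 (along y, XZ-mask fill 7/49): 15 voxels remain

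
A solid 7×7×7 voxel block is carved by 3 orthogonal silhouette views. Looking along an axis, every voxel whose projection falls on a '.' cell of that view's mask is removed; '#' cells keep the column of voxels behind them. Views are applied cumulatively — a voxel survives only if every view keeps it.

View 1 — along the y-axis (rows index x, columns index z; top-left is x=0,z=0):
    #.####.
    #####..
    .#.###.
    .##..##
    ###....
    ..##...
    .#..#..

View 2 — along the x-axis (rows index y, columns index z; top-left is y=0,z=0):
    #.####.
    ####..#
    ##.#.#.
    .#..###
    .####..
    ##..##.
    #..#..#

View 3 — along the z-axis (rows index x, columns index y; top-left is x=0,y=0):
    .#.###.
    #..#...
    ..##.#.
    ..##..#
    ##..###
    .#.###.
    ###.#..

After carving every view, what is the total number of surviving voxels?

51 voxels

start: 7×7×7 = 343 voxels
V1 y: intersect with XZ mask (25 set) -- 175 left
V2 x: intersect with YZ mask (29 set) -- 106 left
V3 z: intersect with XY mask (25 set) -- 51 left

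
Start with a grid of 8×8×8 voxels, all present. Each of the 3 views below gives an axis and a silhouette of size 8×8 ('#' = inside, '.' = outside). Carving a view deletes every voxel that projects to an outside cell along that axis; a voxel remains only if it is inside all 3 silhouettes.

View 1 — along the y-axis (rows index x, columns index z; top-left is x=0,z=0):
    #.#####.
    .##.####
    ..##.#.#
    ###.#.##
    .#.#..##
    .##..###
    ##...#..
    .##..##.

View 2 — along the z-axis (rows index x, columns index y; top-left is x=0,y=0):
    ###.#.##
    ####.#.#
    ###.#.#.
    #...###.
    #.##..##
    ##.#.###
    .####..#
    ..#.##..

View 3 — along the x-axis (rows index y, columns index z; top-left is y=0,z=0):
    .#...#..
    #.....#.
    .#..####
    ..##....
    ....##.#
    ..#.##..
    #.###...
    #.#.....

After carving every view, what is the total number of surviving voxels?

start: 8×8×8 = 512 voxels
after view 1 [y-axis, 38 of 64 cells solid] → remaining = 304
after view 2 [z-axis, 40 of 64 cells solid] → remaining = 193
after view 3 [x-axis, 23 of 64 cells solid] → remaining = 67

remaining voxels: 67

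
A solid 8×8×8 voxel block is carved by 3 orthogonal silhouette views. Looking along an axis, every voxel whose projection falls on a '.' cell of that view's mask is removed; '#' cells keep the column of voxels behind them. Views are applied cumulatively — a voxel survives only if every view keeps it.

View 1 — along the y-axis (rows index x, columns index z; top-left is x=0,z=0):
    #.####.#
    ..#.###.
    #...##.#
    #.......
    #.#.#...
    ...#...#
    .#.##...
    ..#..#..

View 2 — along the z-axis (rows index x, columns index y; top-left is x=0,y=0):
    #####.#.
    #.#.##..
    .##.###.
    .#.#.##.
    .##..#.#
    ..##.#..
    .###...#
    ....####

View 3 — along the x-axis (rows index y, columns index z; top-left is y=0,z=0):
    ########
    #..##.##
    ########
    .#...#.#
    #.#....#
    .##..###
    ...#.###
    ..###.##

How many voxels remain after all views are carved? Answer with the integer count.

start: 8×8×8 = 512 voxels
  1. axis=1 (XZ plane), |mask|=25  ⇒  voxels=200
  2. axis=2 (XY plane), |mask|=34  ⇒  voxels=114
  3. axis=0 (YZ plane), |mask|=41  ⇒  voxels=75

|visual hull| = 75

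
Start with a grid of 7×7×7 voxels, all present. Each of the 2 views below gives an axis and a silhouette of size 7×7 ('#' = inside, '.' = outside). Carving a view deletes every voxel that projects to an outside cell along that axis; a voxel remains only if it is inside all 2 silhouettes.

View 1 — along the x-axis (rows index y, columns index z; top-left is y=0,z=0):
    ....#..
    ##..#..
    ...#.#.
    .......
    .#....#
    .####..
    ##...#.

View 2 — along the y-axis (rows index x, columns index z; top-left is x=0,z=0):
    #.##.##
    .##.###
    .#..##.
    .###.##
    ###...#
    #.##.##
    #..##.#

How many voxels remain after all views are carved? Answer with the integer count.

|visual hull| = 62

initial block: 7^3 = 343
after view 1 [x-axis, 15 of 49 cells solid] → remaining = 105
after view 2 [y-axis, 31 of 49 cells solid] → remaining = 62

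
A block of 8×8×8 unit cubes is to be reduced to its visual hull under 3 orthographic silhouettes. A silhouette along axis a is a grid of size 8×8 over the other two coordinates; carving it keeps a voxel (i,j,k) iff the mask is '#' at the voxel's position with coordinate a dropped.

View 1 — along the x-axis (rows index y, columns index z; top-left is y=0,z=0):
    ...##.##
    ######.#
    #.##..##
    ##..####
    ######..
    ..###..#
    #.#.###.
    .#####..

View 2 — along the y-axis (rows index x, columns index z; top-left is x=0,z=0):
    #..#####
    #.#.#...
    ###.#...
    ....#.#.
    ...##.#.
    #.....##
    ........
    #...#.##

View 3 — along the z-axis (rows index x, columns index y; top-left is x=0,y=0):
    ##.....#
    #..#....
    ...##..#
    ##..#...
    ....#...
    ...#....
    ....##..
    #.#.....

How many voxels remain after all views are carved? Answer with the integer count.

before carving: 512 voxels (8×8×8)
  1. axis=0 (YZ plane), |mask|=42  ⇒  voxels=336
  2. axis=1 (XZ plane), |mask|=25  ⇒  voxels=135
  3. axis=2 (XY plane), |mask|=17  ⇒  voxels=40

voxel count = 40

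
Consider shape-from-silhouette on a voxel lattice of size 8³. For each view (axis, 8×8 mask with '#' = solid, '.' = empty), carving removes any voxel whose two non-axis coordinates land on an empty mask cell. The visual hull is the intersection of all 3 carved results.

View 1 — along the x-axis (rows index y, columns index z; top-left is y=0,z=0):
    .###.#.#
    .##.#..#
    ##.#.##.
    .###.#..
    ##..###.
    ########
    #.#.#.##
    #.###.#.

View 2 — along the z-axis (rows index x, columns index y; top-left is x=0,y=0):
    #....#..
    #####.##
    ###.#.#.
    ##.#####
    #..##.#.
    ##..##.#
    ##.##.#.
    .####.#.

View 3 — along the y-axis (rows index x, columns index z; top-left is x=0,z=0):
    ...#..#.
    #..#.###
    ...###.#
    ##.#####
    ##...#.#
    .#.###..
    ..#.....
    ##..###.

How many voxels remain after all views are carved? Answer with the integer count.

remaining voxels: 107

full grid |V| = 512
step 1: project along x, AND mask (41/64) → |grid| = 328
step 2: project along z, AND mask (40/64) → |grid| = 198
step 3: project along y, AND mask (32/64) → |grid| = 107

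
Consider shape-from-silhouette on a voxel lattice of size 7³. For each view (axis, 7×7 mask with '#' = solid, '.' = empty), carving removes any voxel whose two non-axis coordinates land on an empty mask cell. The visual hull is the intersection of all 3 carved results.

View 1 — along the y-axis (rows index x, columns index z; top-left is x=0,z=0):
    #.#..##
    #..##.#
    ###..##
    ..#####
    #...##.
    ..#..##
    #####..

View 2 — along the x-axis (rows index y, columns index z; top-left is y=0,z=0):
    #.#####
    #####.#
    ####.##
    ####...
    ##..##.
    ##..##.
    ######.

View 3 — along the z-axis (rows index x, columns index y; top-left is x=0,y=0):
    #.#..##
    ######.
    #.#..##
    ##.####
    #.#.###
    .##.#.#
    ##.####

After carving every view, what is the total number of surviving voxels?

voxel count = 111

before carving: 343 voxels (7×7×7)
V1 y: intersect with XZ mask (29 set) -- 203 left
V2 x: intersect with YZ mask (36 set) -- 147 left
V3 z: intersect with XY mask (35 set) -- 111 left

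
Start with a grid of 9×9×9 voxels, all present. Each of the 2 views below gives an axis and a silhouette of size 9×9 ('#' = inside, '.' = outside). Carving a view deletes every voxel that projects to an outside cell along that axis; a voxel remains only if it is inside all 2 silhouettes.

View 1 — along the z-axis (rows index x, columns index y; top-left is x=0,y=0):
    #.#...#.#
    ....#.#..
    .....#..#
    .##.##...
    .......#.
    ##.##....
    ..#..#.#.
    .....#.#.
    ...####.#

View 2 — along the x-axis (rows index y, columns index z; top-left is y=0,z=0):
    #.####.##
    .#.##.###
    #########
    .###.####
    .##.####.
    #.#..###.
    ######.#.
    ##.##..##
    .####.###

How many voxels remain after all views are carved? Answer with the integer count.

remaining voxels: 176

start: 9×9×9 = 729 voxels
step 1: project along z, AND mask (27/81) → |grid| = 243
step 2: project along x, AND mask (60/81) → |grid| = 176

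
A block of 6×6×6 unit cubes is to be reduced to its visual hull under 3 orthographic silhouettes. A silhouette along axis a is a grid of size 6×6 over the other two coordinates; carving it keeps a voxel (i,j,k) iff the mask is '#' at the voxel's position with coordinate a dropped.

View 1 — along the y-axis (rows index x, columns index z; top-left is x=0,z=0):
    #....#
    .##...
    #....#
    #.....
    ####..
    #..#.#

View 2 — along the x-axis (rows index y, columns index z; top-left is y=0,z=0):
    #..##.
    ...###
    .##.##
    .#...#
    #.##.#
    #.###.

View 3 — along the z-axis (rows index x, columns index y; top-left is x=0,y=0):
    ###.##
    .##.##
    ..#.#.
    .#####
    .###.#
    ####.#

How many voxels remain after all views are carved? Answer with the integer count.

initial block: 6^3 = 216
V1 y: intersect with XZ mask (14 set) -- 84 left
V2 x: intersect with YZ mask (20 set) -- 45 left
V3 z: intersect with XY mask (25 set) -- 30 left

voxel count = 30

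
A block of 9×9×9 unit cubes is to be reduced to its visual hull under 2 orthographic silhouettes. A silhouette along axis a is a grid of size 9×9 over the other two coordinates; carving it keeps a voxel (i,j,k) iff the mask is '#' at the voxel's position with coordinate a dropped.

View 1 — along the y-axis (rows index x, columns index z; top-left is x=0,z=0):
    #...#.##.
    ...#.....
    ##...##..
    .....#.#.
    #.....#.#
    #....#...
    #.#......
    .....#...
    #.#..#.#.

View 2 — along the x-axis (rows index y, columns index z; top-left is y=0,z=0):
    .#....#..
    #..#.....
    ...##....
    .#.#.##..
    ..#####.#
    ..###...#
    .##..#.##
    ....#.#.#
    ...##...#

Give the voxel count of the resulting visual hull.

before carving: 729 voxels (9×9×9)
step 1: project along y, AND mask (23/81) → |grid| = 207
step 2: project along x, AND mask (31/81) → |grid| = 61

|visual hull| = 61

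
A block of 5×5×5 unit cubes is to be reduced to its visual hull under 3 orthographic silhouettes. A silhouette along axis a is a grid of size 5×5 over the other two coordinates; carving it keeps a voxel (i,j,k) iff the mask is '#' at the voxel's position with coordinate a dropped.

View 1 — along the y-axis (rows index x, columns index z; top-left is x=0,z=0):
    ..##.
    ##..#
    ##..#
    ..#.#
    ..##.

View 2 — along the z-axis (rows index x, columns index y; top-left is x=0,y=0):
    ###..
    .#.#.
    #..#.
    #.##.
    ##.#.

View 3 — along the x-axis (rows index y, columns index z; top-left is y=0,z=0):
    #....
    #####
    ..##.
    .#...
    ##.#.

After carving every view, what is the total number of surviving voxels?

initial block: 5^3 = 125
[1] y-view keeps 12 columns → grid now 60
[2] z-view keeps 13 columns → grid now 30
[3] x-view keeps 12 columns → grid now 13

|visual hull| = 13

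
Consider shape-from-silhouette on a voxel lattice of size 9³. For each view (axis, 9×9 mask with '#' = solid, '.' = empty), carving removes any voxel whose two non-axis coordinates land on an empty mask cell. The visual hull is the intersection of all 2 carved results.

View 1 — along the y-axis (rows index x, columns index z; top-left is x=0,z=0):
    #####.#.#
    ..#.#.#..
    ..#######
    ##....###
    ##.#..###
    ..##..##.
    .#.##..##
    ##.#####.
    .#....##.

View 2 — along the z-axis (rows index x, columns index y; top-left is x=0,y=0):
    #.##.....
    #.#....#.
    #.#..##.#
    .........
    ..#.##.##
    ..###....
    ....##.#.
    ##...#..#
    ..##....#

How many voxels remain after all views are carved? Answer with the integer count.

159 voxels

before carving: 729 voxels (9×9×9)
step 1: project along y, AND mask (47/81) → |grid| = 423
step 2: project along z, AND mask (29/81) → |grid| = 159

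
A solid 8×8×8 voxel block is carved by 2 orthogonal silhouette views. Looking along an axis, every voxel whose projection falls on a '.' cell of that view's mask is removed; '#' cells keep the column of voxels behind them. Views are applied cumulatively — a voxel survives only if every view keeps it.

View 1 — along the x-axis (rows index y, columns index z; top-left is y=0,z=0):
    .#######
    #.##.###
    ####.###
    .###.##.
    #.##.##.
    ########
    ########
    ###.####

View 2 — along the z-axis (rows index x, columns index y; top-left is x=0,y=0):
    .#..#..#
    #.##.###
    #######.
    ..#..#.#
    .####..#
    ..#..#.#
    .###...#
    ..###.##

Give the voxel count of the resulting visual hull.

voxel count = 237

initial block: 8^3 = 512
carve view 1 (along x, YZ-mask fill 53/64): 424 voxels remain
carve view 2 (along z, XY-mask fill 36/64): 237 voxels remain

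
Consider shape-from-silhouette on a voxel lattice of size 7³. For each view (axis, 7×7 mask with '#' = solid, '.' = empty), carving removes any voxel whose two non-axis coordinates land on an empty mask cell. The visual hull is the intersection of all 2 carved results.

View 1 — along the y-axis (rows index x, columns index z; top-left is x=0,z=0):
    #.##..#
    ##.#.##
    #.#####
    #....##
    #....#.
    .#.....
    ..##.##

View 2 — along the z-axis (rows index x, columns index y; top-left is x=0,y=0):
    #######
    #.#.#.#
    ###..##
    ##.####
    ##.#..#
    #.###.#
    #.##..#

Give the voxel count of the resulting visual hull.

|visual hull| = 125

start: 7×7×7 = 343 voxels
carve view 1 (along y, XZ-mask fill 25/49): 175 voxels remain
carve view 2 (along z, XY-mask fill 35/49): 125 voxels remain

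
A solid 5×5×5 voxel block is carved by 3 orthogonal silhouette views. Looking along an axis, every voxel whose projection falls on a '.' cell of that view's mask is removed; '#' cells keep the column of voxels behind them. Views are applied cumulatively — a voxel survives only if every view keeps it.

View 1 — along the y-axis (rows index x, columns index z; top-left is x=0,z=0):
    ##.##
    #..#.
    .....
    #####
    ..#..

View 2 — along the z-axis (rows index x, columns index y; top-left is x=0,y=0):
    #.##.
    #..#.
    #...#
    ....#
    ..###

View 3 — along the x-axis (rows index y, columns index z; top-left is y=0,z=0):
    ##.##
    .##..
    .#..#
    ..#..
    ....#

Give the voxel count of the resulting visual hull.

start: 5×5×5 = 125 voxels
  1. axis=1 (XZ plane), |mask|=12  ⇒  voxels=60
  2. axis=2 (XY plane), |mask|=11  ⇒  voxels=24
  3. axis=0 (YZ plane), |mask|=10  ⇒  voxels=10

10 voxels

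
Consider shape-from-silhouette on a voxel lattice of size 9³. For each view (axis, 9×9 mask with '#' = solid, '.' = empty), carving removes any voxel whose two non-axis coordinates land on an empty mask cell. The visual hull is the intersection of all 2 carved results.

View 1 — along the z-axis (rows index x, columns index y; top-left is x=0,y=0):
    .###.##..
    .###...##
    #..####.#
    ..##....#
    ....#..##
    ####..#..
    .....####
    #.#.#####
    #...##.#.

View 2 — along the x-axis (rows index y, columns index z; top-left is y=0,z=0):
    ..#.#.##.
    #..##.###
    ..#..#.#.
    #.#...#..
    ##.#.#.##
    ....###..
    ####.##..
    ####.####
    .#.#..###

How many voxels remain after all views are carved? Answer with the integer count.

start: 9×9×9 = 729 voxels
[1] z-view keeps 42 columns → grid now 378
[2] x-view keeps 44 columns → grid now 203

|visual hull| = 203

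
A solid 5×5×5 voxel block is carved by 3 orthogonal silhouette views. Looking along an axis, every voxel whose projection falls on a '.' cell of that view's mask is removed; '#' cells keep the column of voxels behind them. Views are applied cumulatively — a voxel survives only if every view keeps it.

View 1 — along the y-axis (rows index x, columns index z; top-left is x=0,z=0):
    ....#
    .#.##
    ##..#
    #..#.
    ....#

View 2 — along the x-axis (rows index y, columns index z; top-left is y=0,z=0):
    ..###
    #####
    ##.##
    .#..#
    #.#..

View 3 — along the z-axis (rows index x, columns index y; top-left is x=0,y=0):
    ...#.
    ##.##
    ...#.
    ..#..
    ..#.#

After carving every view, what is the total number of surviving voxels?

before carving: 125 voxels (5×5×5)
V1 y: intersect with XZ mask (10 set) -- 50 left
V2 x: intersect with YZ mask (16 set) -- 34 left
V3 z: intersect with XY mask (9 set) -- 13 left

13 voxels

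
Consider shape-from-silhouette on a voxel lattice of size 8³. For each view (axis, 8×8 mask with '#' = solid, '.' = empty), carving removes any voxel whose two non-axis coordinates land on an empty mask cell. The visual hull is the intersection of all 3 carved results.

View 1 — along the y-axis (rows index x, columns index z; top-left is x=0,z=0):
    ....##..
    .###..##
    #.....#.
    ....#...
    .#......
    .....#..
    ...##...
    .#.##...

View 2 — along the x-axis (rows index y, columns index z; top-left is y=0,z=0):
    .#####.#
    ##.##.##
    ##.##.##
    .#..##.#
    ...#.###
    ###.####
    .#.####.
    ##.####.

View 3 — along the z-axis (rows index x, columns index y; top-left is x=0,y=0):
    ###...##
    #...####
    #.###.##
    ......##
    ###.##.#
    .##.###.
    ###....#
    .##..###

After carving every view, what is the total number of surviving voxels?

initial block: 8^3 = 512
[1] y-view keeps 17 columns → grid now 136
[2] x-view keeps 44 columns → grid now 103
[3] z-view keeps 38 columns → grid now 63

63 voxels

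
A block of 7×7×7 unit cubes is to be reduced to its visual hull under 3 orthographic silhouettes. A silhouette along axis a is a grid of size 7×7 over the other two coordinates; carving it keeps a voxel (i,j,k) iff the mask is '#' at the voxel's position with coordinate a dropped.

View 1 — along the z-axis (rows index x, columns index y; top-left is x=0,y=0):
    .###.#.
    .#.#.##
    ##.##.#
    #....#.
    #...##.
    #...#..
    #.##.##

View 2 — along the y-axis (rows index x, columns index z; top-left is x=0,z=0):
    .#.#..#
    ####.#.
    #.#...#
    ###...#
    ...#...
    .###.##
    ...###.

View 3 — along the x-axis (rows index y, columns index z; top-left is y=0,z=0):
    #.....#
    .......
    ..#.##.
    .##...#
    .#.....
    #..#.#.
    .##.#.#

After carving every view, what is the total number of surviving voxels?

start: 7×7×7 = 343 voxels
  1. axis=2 (XY plane), |mask|=25  ⇒  voxels=175
  2. axis=1 (XZ plane), |mask|=24  ⇒  voxels=83
  3. axis=0 (YZ plane), |mask|=16  ⇒  voxels=27

|visual hull| = 27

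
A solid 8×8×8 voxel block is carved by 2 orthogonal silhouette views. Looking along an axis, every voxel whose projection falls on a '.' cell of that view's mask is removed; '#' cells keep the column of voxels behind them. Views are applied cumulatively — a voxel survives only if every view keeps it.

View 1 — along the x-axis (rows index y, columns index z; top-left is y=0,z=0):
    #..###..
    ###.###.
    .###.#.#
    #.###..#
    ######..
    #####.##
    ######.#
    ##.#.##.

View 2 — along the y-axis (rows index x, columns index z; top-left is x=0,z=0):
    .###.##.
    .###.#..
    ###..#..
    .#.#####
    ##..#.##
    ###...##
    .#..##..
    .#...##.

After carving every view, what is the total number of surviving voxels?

195 voxels

before carving: 512 voxels (8×8×8)
[1] x-view keeps 45 columns → grid now 360
[2] y-view keeps 35 columns → grid now 195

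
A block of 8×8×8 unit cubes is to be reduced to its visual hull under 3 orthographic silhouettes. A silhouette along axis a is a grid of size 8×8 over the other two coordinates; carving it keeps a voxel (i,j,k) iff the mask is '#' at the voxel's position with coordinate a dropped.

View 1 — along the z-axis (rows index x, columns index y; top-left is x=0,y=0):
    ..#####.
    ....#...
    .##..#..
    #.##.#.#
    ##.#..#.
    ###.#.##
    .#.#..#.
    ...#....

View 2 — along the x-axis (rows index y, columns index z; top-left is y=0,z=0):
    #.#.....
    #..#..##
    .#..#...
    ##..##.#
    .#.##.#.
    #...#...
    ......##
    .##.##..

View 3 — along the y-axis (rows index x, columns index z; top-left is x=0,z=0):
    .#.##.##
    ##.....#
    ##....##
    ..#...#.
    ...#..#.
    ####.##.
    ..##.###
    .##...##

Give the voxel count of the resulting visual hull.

full grid |V| = 512
  1. axis=2 (XY plane), |mask|=28  ⇒  voxels=224
  2. axis=0 (YZ plane), |mask|=25  ⇒  voxels=89
  3. axis=1 (XZ plane), |mask|=31  ⇒  voxels=45

voxel count = 45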